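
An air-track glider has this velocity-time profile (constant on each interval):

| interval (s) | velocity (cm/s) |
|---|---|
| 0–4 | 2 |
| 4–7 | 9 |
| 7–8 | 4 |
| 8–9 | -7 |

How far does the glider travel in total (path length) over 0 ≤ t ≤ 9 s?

46 cm

Total distance travelled is ∫|v| dt — sum the magnitudes of each area piece.
0–4 s: |2| × 4 = 8 cm
4–7 s: |9| × 3 = 27 cm
7–8 s: |4| × 1 = 4 cm
8–9 s: |-7| × 1 = 7 cm
Total distance = 46 cm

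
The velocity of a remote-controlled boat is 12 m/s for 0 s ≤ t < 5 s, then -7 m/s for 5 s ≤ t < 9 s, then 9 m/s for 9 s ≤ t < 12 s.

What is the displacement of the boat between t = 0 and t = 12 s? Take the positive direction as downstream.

Net displacement equals the area under the velocity-time graph (areas below the axis count negative).
0–5 s: 12 × 5 = 60 m
5–9 s: -7 × 4 = -28 m
9–12 s: 9 × 3 = 27 m
Net displacement = 59 m

59 m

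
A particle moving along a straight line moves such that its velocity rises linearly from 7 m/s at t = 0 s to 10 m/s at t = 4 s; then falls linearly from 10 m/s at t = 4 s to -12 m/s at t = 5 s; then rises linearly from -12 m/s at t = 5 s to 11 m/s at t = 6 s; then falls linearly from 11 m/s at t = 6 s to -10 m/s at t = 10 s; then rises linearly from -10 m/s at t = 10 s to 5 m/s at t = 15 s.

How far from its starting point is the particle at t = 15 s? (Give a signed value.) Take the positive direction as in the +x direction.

22 m

Displacement is the signed area under the v-t curve.
0–4 s: ½(7 + 10)(4) = 34 m
4–5 s: ½(10 + -12)(1) = -1 m
5–6 s: ½(-12 + 11)(1) = -0.5 m
6–10 s: ½(11 + -10)(4) = 2 m
10–15 s: ½(-10 + 5)(5) = -12.5 m
Net displacement = 22 m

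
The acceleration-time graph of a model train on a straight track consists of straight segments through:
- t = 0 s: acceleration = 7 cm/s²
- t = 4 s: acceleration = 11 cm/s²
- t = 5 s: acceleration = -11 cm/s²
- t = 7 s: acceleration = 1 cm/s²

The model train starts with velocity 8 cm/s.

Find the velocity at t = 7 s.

34 cm/s

Δv equals the area under the a-t graph; then v = v₀ + Δv.
0–4 s: ½(7 + 11)(4) = 36 cm/s
4–5 s: ½(11 + -11)(1) = 0 cm/s
5–7 s: ½(-11 + 1)(2) = -10 cm/s
Δv = 26 cm/s, so v(7) = 8 + (26) = 34 cm/s.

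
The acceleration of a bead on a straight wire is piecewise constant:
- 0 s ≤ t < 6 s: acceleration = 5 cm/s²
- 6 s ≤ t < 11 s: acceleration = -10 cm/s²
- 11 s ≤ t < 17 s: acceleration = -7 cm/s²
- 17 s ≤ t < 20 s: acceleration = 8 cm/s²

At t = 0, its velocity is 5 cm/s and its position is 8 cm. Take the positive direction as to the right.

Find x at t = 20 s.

On each constant-a segment, Δv = aΔt and Δx = v₀Δt + ½aΔt²; chain segment to segment.
0–6 s: v starts 5 cm/s; Δx = 5·6 + ½·5·6² = 120 cm; v ends 35 cm/s.
6–11 s: v starts 35 cm/s; Δx = 35·5 + ½·-10·5² = 50 cm; v ends -15 cm/s.
11–17 s: v starts -15 cm/s; Δx = -15·6 + ½·-7·6² = -216 cm; v ends -57 cm/s.
17–20 s: v starts -57 cm/s; Δx = -57·3 + ½·8·3² = -135 cm; v ends -33 cm/s.
x(20) = 8 + Σ Δx = -173 cm.

-173 cm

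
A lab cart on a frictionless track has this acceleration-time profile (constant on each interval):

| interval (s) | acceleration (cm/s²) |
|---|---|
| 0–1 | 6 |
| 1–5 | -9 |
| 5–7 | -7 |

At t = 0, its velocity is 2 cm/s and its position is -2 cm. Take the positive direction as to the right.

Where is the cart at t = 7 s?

On each constant-a segment, Δv = aΔt and Δx = v₀Δt + ½aΔt²; chain segment to segment.
0–1 s: v starts 2 cm/s; Δx = 2·1 + ½·6·1² = 5 cm; v ends 8 cm/s.
1–5 s: v starts 8 cm/s; Δx = 8·4 + ½·-9·4² = -40 cm; v ends -28 cm/s.
5–7 s: v starts -28 cm/s; Δx = -28·2 + ½·-7·2² = -70 cm; v ends -42 cm/s.
x(7) = -2 + Σ Δx = -107 cm.

-107 cm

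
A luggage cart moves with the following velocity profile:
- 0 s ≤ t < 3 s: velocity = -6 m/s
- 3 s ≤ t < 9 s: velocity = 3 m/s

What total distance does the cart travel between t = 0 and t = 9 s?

Distance (not displacement) is the total path length: add the absolute areas under v-t.
0–3 s: |-6| × 3 = 18 m
3–9 s: |3| × 6 = 18 m
Total distance = 36 m

36 m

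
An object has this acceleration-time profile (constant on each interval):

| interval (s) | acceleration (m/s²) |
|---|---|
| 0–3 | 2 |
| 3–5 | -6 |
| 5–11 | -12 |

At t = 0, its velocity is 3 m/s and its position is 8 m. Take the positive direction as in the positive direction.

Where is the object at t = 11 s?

-202 m

On each constant-a segment, Δv = aΔt and Δx = v₀Δt + ½aΔt²; chain segment to segment.
0–3 s: v starts 3 m/s; Δx = 3·3 + ½·2·3² = 18 m; v ends 9 m/s.
3–5 s: v starts 9 m/s; Δx = 9·2 + ½·-6·2² = 6 m; v ends -3 m/s.
5–11 s: v starts -3 m/s; Δx = -3·6 + ½·-12·6² = -234 m; v ends -75 m/s.
x(11) = 8 + Σ Δx = -202 m.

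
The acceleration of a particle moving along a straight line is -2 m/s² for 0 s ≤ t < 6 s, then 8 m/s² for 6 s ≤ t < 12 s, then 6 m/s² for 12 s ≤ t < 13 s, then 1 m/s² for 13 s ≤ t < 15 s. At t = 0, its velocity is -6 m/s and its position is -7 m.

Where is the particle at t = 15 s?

On each constant-a segment, Δv = aΔt and Δx = v₀Δt + ½aΔt²; chain segment to segment.
0–6 s: v starts -6 m/s; Δx = -6·6 + ½·-2·6² = -72 m; v ends -18 m/s.
6–12 s: v starts -18 m/s; Δx = -18·6 + ½·8·6² = 36 m; v ends 30 m/s.
12–13 s: v starts 30 m/s; Δx = 30·1 + ½·6·1² = 33 m; v ends 36 m/s.
13–15 s: v starts 36 m/s; Δx = 36·2 + ½·1·2² = 74 m; v ends 38 m/s.
x(15) = -7 + Σ Δx = 64 m.

64 m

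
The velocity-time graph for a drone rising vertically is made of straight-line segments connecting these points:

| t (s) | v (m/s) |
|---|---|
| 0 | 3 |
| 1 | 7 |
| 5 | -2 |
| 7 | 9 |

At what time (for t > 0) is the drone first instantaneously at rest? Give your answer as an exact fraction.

t = 37/9 s

v changes sign on 1–5 s (from 7 to -2); the graph is linear there, so v = 0 at t = 1 + (-7)·(5 − 1)/(-2 − 7) = 37/9 s.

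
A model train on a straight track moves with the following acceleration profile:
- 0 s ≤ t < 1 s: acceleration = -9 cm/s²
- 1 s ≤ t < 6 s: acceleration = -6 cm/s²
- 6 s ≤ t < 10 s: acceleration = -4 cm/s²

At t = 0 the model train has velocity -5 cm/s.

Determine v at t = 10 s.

-60 cm/s

Δv equals the area under the a-t graph; then v = v₀ + Δv.
0–1 s: -9 × 1 = -9 cm/s
1–6 s: -6 × 5 = -30 cm/s
6–10 s: -4 × 4 = -16 cm/s
Δv = -55 cm/s, so v(10) = -5 + (-55) = -60 cm/s.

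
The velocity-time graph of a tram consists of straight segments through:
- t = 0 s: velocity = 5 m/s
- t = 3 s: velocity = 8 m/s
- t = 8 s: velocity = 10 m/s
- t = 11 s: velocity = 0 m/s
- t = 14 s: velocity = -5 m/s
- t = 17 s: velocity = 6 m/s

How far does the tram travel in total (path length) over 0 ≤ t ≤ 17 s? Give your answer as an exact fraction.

2097/22 m

Distance (not displacement) is the total path length: add the absolute areas under v-t.
0–3 s: |½(5 + 8)(3)| = 19.5 m
3–8 s: |½(8 + 10)(5)| = 45 m
8–11 s: |½(10 + 0)(3)| = 15 m
11–14 s: |½(0 + -5)(3)| = 7.5 m
14–17 s: v = 0 at t = 169/11 s; triangle areas 75/22 + 54/11 = 183/22 m
Total distance = 2097/22 m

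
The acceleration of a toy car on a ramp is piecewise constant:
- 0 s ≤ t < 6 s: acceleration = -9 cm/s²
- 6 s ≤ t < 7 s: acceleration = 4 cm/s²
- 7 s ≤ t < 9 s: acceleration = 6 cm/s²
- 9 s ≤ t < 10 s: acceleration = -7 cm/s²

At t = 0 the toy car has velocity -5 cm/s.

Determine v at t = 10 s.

Δv equals the area under the a-t graph; then v = v₀ + Δv.
0–6 s: -9 × 6 = -54 cm/s
6–7 s: 4 × 1 = 4 cm/s
7–9 s: 6 × 2 = 12 cm/s
9–10 s: -7 × 1 = -7 cm/s
Δv = -45 cm/s, so v(10) = -5 + (-45) = -50 cm/s.

-50 cm/s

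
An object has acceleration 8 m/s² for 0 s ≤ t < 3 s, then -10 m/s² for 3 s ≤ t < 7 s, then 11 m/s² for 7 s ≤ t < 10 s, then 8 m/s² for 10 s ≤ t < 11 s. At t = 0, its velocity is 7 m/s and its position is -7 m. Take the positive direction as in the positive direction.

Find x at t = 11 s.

144.5 m

On each constant-a segment, Δv = aΔt and Δx = v₀Δt + ½aΔt²; chain segment to segment.
0–3 s: v starts 7 m/s; Δx = 7·3 + ½·8·3² = 57 m; v ends 31 m/s.
3–7 s: v starts 31 m/s; Δx = 31·4 + ½·-10·4² = 44 m; v ends -9 m/s.
7–10 s: v starts -9 m/s; Δx = -9·3 + ½·11·3² = 22.5 m; v ends 24 m/s.
10–11 s: v starts 24 m/s; Δx = 24·1 + ½·8·1² = 28 m; v ends 32 m/s.
x(11) = -7 + Σ Δx = 144.5 m.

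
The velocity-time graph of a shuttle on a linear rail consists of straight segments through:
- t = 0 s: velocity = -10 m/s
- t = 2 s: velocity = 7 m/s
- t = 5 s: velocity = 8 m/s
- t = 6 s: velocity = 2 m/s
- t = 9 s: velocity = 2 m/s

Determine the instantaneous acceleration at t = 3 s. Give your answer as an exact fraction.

1/3 m/s²

Acceleration is the slope of the v-t graph on 2–5 s: (8 − 7)/(5 − 2) = 1/3 m/s².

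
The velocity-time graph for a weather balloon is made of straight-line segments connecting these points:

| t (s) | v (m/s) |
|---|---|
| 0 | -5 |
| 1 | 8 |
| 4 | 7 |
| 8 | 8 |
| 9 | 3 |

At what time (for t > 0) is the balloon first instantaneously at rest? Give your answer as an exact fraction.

t = 5/13 s

v changes sign on 0–1 s (from -5 to 8); the graph is linear there, so v = 0 at t = 0 + (5)·(1 − 0)/(8 − -5) = 5/13 s.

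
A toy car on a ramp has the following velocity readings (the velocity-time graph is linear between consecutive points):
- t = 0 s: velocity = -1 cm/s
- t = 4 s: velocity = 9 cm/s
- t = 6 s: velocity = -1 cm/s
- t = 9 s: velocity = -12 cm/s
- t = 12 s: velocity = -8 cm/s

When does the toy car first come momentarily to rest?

v changes sign on 0–4 s (from -1 to 9); the graph is linear there, so v = 0 at t = 0 + (1)·(4 − 0)/(9 − -1) = 0.4 s.

t = 0.4 s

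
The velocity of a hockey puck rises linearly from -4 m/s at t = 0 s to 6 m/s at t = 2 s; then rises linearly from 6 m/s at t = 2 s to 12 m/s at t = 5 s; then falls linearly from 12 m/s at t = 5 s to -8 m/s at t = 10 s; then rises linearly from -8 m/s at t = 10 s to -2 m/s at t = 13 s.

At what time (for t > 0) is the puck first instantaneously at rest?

t = 0.8 s

v changes sign on 0–2 s (from -4 to 6); the graph is linear there, so v = 0 at t = 0 + (4)·(2 − 0)/(6 − -4) = 0.8 s.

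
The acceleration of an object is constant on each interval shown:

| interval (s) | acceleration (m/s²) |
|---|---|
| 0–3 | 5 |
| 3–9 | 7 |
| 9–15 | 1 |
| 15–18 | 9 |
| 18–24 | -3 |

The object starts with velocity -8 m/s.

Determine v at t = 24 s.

64 m/s

Δv equals the area under the a-t graph; then v = v₀ + Δv.
0–3 s: 5 × 3 = 15 m/s
3–9 s: 7 × 6 = 42 m/s
9–15 s: 1 × 6 = 6 m/s
15–18 s: 9 × 3 = 27 m/s
18–24 s: -3 × 6 = -18 m/s
Δv = 72 m/s, so v(24) = -8 + (72) = 64 m/s.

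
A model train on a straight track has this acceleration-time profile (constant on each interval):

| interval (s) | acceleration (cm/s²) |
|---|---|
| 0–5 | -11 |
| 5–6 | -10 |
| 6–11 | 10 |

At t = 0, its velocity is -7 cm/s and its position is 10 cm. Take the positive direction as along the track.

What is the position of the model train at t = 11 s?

-464.5 cm

On each constant-a segment, Δv = aΔt and Δx = v₀Δt + ½aΔt²; chain segment to segment.
0–5 s: v starts -7 cm/s; Δx = -7·5 + ½·-11·5² = -172.5 cm; v ends -62 cm/s.
5–6 s: v starts -62 cm/s; Δx = -62·1 + ½·-10·1² = -67 cm; v ends -72 cm/s.
6–11 s: v starts -72 cm/s; Δx = -72·5 + ½·10·5² = -235 cm; v ends -22 cm/s.
x(11) = 10 + Σ Δx = -464.5 cm.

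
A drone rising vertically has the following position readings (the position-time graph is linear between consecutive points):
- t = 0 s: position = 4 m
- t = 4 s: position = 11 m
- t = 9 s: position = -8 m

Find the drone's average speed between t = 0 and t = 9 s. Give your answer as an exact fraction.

26/9 m/s

Average speed = (total path length)/(elapsed time); on a piecewise-linear x-t graph the path length is Σ|Δx|.
0–4 s: |Δx| = |11 − 4| = 7 m
4–9 s: |Δx| = |-8 − 11| = 19 m
Total path = 26 m; average speed = 26/9 = 26/9 m/s.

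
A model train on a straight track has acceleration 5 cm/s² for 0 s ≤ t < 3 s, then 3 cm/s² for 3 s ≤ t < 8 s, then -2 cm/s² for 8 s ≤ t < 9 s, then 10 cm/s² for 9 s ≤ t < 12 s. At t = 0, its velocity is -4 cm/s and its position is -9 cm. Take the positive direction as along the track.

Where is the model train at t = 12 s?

236 cm

On each constant-a segment, Δv = aΔt and Δx = v₀Δt + ½aΔt²; chain segment to segment.
0–3 s: v starts -4 cm/s; Δx = -4·3 + ½·5·3² = 10.5 cm; v ends 11 cm/s.
3–8 s: v starts 11 cm/s; Δx = 11·5 + ½·3·5² = 92.5 cm; v ends 26 cm/s.
8–9 s: v starts 26 cm/s; Δx = 26·1 + ½·-2·1² = 25 cm; v ends 24 cm/s.
9–12 s: v starts 24 cm/s; Δx = 24·3 + ½·10·3² = 117 cm; v ends 54 cm/s.
x(12) = -9 + Σ Δx = 236 cm.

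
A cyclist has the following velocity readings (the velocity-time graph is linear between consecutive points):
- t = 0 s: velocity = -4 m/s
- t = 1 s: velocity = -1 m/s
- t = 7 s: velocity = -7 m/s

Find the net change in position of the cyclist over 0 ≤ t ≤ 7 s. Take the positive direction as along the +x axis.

-26.5 m

Displacement is the signed area under the v-t curve.
0–1 s: ½(-4 + -1)(1) = -2.5 m
1–7 s: ½(-1 + -7)(6) = -24 m
Net displacement = -26.5 m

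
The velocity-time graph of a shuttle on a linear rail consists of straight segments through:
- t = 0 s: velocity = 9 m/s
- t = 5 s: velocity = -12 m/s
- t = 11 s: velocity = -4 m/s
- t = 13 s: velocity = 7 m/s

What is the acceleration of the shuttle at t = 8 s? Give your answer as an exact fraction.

4/3 m/s²

Acceleration is the slope of the v-t graph on 5–11 s: (-4 − -12)/(11 − 5) = 4/3 m/s².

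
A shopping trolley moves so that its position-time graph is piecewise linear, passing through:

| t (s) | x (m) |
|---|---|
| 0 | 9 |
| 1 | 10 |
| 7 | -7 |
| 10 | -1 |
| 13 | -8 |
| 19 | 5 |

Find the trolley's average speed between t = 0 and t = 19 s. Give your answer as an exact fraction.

Average speed = (total path length)/(elapsed time); on a piecewise-linear x-t graph the path length is Σ|Δx|.
0–1 s: |Δx| = |10 − 9| = 1 m
1–7 s: |Δx| = |-7 − 10| = 17 m
7–10 s: |Δx| = |-1 − -7| = 6 m
10–13 s: |Δx| = |-8 − -1| = 7 m
13–19 s: |Δx| = |5 − -8| = 13 m
Total path = 44 m; average speed = 44/19 = 44/19 m/s.

44/19 m/s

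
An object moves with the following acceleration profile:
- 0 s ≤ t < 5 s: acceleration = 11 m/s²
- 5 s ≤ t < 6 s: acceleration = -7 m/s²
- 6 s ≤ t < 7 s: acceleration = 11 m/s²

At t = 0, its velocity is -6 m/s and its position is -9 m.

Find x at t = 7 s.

On each constant-a segment, Δv = aΔt and Δx = v₀Δt + ½aΔt²; chain segment to segment.
0–5 s: v starts -6 m/s; Δx = -6·5 + ½·11·5² = 107.5 m; v ends 49 m/s.
5–6 s: v starts 49 m/s; Δx = 49·1 + ½·-7·1² = 45.5 m; v ends 42 m/s.
6–7 s: v starts 42 m/s; Δx = 42·1 + ½·11·1² = 47.5 m; v ends 53 m/s.
x(7) = -9 + Σ Δx = 191.5 m.

191.5 m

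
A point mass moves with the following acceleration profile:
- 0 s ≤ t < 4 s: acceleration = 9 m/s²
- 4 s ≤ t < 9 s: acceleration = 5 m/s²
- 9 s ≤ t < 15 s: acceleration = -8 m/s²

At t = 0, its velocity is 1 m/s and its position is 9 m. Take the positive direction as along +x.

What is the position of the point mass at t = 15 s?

560.5 m

On each constant-a segment, Δv = aΔt and Δx = v₀Δt + ½aΔt²; chain segment to segment.
0–4 s: v starts 1 m/s; Δx = 1·4 + ½·9·4² = 76 m; v ends 37 m/s.
4–9 s: v starts 37 m/s; Δx = 37·5 + ½·5·5² = 247.5 m; v ends 62 m/s.
9–15 s: v starts 62 m/s; Δx = 62·6 + ½·-8·6² = 228 m; v ends 14 m/s.
x(15) = 9 + Σ Δx = 560.5 m.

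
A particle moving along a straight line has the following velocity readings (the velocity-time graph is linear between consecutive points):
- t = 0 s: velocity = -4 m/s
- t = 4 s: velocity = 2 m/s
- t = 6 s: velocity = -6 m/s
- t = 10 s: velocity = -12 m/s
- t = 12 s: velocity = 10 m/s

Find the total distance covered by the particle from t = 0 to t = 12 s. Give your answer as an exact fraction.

Distance (not displacement) is the total path length: add the absolute areas under v-t.
0–4 s: v = 0 at t = 8/3 s; triangle areas 16/3 + 4/3 = 20/3 m
4–6 s: v = 0 at t = 4.5 s; triangle areas 0.5 + 4.5 = 5 m
6–10 s: |½(-6 + -12)(4)| = 36 m
10–12 s: v = 0 at t = 122/11 s; triangle areas 72/11 + 50/11 = 122/11 m
Total distance = 1939/33 m

1939/33 m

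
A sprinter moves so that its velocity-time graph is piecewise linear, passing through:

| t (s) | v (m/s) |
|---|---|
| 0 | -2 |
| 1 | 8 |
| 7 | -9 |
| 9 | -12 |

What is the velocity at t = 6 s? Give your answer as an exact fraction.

On 1–7 s the graph is linear from 8 to -9 m/s: v(6) = 8 + (-9 − 8)·(6 − 1)/(7 − 1) = -37/6 m/s.

-37/6 m/s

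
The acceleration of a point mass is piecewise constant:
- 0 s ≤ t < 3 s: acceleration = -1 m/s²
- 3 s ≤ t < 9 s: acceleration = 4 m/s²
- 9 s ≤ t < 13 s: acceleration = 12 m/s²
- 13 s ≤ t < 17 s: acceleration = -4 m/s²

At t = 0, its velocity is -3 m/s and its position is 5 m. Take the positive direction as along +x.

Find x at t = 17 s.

On each constant-a segment, Δv = aΔt and Δx = v₀Δt + ½aΔt²; chain segment to segment.
0–3 s: v starts -3 m/s; Δx = -3·3 + ½·-1·3² = -13.5 m; v ends -6 m/s.
3–9 s: v starts -6 m/s; Δx = -6·6 + ½·4·6² = 36 m; v ends 18 m/s.
9–13 s: v starts 18 m/s; Δx = 18·4 + ½·12·4² = 168 m; v ends 66 m/s.
13–17 s: v starts 66 m/s; Δx = 66·4 + ½·-4·4² = 232 m; v ends 50 m/s.
x(17) = 5 + Σ Δx = 427.5 m.

427.5 m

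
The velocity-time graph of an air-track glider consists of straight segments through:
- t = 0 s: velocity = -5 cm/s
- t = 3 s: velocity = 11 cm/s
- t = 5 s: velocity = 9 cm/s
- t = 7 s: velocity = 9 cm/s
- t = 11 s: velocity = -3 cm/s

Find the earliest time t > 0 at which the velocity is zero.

t = 0.9375 s

v changes sign on 0–3 s (from -5 to 11); the graph is linear there, so v = 0 at t = 0 + (5)·(3 − 0)/(11 − -5) = 0.9375 s.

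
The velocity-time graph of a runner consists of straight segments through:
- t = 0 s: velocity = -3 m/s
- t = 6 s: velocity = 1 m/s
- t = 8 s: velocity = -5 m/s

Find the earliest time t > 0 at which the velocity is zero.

v changes sign on 0–6 s (from -3 to 1); the graph is linear there, so v = 0 at t = 0 + (3)·(6 − 0)/(1 − -3) = 4.5 s.

t = 4.5 s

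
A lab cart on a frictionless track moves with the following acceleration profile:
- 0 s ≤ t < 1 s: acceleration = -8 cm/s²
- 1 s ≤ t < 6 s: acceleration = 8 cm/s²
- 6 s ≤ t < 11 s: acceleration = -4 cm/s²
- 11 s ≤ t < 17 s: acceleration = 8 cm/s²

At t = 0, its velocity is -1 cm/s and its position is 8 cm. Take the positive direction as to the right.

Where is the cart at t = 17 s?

On each constant-a segment, Δv = aΔt and Δx = v₀Δt + ½aΔt²; chain segment to segment.
0–1 s: v starts -1 cm/s; Δx = -1·1 + ½·-8·1² = -5 cm; v ends -9 cm/s.
1–6 s: v starts -9 cm/s; Δx = -9·5 + ½·8·5² = 55 cm; v ends 31 cm/s.
6–11 s: v starts 31 cm/s; Δx = 31·5 + ½·-4·5² = 105 cm; v ends 11 cm/s.
11–17 s: v starts 11 cm/s; Δx = 11·6 + ½·8·6² = 210 cm; v ends 59 cm/s.
x(17) = 8 + Σ Δx = 373 cm.

373 cm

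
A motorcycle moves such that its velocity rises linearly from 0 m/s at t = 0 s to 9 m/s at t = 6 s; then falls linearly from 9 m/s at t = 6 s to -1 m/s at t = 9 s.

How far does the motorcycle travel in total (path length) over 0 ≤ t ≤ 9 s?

Total distance travelled is ∫|v| dt — sum the magnitudes of each area piece.
0–6 s: |½(0 + 9)(6)| = 27 m
6–9 s: v = 0 at t = 8.7 s; triangle areas 12.15 + 0.15 = 12.3 m
Total distance = 39.3 m

39.3 m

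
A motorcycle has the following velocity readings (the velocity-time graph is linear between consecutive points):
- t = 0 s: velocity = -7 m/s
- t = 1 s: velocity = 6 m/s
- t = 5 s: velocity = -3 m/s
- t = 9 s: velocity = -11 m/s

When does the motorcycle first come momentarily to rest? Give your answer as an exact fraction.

t = 7/13 s

v changes sign on 0–1 s (from -7 to 6); the graph is linear there, so v = 0 at t = 0 + (7)·(1 − 0)/(6 − -7) = 7/13 s.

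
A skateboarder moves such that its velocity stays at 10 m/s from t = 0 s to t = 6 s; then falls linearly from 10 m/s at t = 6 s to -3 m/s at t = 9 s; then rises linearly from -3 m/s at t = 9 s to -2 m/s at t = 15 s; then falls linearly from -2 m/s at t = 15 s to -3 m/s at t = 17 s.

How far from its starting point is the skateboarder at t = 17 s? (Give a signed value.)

Net displacement equals the area under the velocity-time graph (areas below the axis count negative).
0–6 s: 10 × 6 = 60 m
6–9 s: ½(10 + -3)(3) = 10.5 m
9–15 s: ½(-3 + -2)(6) = -15 m
15–17 s: ½(-2 + -3)(2) = -5 m
Net displacement = 50.5 m

50.5 m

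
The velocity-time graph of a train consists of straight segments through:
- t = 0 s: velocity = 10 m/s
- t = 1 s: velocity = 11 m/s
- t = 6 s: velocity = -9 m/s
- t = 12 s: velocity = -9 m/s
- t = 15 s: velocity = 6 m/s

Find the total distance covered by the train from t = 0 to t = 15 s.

101.45 m

Distance (not displacement) is the total path length: add the absolute areas under v-t.
0–1 s: |½(10 + 11)(1)| = 10.5 m
1–6 s: v = 0 at t = 3.75 s; triangle areas 15.125 + 10.125 = 25.25 m
6–12 s: |-9| × 6 = 54 m
12–15 s: v = 0 at t = 13.8 s; triangle areas 8.1 + 3.6 = 11.7 m
Total distance = 101.45 m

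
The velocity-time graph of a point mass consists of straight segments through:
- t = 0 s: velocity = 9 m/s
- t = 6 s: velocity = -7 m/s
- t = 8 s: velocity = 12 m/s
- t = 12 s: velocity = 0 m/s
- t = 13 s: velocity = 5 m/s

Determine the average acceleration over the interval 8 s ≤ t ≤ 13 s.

-1.4 m/s²

Average acceleration = Δv/Δt = (5 − 12)/(13 − 8) = -1.4 m/s².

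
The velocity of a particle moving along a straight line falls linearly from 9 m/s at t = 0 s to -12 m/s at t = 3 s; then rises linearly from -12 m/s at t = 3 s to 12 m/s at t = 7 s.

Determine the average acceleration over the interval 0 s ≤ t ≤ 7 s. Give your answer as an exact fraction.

Average acceleration = Δv/Δt = (12 − 9)/(7 − 0) = 3/7 m/s².

3/7 m/s²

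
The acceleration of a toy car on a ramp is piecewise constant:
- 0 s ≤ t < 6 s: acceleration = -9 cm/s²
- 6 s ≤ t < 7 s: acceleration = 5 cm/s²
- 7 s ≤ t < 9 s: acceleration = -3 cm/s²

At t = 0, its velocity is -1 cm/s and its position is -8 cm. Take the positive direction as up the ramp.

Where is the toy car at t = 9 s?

On each constant-a segment, Δv = aΔt and Δx = v₀Δt + ½aΔt²; chain segment to segment.
0–6 s: v starts -1 cm/s; Δx = -1·6 + ½·-9·6² = -168 cm; v ends -55 cm/s.
6–7 s: v starts -55 cm/s; Δx = -55·1 + ½·5·1² = -52.5 cm; v ends -50 cm/s.
7–9 s: v starts -50 cm/s; Δx = -50·2 + ½·-3·2² = -106 cm; v ends -56 cm/s.
x(9) = -8 + Σ Δx = -334.5 cm.

-334.5 cm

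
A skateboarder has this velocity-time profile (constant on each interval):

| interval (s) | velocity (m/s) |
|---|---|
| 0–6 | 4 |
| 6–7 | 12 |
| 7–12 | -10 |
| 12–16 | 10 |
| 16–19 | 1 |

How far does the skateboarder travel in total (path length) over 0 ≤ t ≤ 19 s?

129 m

Total distance travelled is ∫|v| dt — sum the magnitudes of each area piece.
0–6 s: |4| × 6 = 24 m
6–7 s: |12| × 1 = 12 m
7–12 s: |-10| × 5 = 50 m
12–16 s: |10| × 4 = 40 m
16–19 s: |1| × 3 = 3 m
Total distance = 129 m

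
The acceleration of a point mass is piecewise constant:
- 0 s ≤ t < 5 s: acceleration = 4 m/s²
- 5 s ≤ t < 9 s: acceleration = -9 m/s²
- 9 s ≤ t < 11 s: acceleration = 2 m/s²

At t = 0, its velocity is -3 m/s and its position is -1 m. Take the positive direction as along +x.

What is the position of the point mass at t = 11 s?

-4 m

On each constant-a segment, Δv = aΔt and Δx = v₀Δt + ½aΔt²; chain segment to segment.
0–5 s: v starts -3 m/s; Δx = -3·5 + ½·4·5² = 35 m; v ends 17 m/s.
5–9 s: v starts 17 m/s; Δx = 17·4 + ½·-9·4² = -4 m; v ends -19 m/s.
9–11 s: v starts -19 m/s; Δx = -19·2 + ½·2·2² = -34 m; v ends -15 m/s.
x(11) = -1 + Σ Δx = -4 m.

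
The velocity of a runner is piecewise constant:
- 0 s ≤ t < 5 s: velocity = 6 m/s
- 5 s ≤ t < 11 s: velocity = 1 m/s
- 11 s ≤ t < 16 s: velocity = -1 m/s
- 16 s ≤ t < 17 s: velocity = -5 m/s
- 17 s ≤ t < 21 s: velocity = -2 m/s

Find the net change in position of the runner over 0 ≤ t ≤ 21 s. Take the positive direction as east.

18 m

Net displacement equals the area under the velocity-time graph (areas below the axis count negative).
0–5 s: 6 × 5 = 30 m
5–11 s: 1 × 6 = 6 m
11–16 s: -1 × 5 = -5 m
16–17 s: -5 × 1 = -5 m
17–21 s: -2 × 4 = -8 m
Net displacement = 18 m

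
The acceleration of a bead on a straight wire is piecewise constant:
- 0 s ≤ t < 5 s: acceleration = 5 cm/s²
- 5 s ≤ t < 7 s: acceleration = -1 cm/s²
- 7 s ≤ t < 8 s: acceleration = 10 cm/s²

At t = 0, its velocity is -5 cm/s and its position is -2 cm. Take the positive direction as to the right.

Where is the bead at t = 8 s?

On each constant-a segment, Δv = aΔt and Δx = v₀Δt + ½aΔt²; chain segment to segment.
0–5 s: v starts -5 cm/s; Δx = -5·5 + ½·5·5² = 37.5 cm; v ends 20 cm/s.
5–7 s: v starts 20 cm/s; Δx = 20·2 + ½·-1·2² = 38 cm; v ends 18 cm/s.
7–8 s: v starts 18 cm/s; Δx = 18·1 + ½·10·1² = 23 cm; v ends 28 cm/s.
x(8) = -2 + Σ Δx = 96.5 cm.

96.5 cm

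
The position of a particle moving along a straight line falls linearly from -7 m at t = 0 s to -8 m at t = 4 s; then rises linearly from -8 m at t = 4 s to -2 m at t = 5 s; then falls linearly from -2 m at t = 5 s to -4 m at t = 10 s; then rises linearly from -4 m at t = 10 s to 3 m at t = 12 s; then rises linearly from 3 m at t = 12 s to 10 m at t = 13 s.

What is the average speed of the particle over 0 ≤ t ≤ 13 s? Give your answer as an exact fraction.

23/13 m/s

Average speed = (total path length)/(elapsed time); on a piecewise-linear x-t graph the path length is Σ|Δx|.
0–4 s: |Δx| = |-8 − -7| = 1 m
4–5 s: |Δx| = |-2 − -8| = 6 m
5–10 s: |Δx| = |-4 − -2| = 2 m
10–12 s: |Δx| = |3 − -4| = 7 m
12–13 s: |Δx| = |10 − 3| = 7 m
Total path = 23 m; average speed = 23/13 = 23/13 m/s.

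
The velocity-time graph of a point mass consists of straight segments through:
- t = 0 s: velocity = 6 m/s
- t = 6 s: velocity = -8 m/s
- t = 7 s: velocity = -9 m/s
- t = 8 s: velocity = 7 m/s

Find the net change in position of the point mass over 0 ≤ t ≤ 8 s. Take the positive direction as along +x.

Net displacement equals the area under the velocity-time graph (areas below the axis count negative).
0–6 s: ½(6 + -8)(6) = -6 m
6–7 s: ½(-8 + -9)(1) = -8.5 m
7–8 s: ½(-9 + 7)(1) = -1 m
Net displacement = -15.5 m

-15.5 m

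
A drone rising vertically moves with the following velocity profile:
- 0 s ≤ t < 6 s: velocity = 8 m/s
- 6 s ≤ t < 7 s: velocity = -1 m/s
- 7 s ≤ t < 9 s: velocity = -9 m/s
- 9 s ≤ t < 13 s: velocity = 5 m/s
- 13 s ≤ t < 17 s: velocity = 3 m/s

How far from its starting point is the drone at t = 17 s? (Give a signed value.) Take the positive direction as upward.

Displacement is the signed area under the v-t curve.
0–6 s: 8 × 6 = 48 m
6–7 s: -1 × 1 = -1 m
7–9 s: -9 × 2 = -18 m
9–13 s: 5 × 4 = 20 m
13–17 s: 3 × 4 = 12 m
Net displacement = 61 m

61 m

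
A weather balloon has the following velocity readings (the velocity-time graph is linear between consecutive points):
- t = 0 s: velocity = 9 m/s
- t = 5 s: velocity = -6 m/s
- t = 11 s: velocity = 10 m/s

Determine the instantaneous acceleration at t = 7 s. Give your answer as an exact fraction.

8/3 m/s²

Acceleration is the slope of the v-t graph on 5–11 s: (10 − -6)/(11 − 5) = 8/3 m/s².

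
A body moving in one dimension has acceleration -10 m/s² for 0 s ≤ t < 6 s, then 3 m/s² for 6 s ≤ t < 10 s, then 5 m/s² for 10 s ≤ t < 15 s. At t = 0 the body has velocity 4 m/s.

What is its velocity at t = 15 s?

Δv equals the area under the a-t graph; then v = v₀ + Δv.
0–6 s: -10 × 6 = -60 m/s
6–10 s: 3 × 4 = 12 m/s
10–15 s: 5 × 5 = 25 m/s
Δv = -23 m/s, so v(15) = 4 + (-23) = -19 m/s.

-19 m/s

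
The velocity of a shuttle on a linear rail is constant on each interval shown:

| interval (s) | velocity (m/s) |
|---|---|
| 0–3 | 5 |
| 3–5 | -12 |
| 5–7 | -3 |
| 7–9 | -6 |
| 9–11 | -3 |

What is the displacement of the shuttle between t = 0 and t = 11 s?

-33 m

Displacement is the signed area under the v-t curve.
0–3 s: 5 × 3 = 15 m
3–5 s: -12 × 2 = -24 m
5–7 s: -3 × 2 = -6 m
7–9 s: -6 × 2 = -12 m
9–11 s: -3 × 2 = -6 m
Net displacement = -33 m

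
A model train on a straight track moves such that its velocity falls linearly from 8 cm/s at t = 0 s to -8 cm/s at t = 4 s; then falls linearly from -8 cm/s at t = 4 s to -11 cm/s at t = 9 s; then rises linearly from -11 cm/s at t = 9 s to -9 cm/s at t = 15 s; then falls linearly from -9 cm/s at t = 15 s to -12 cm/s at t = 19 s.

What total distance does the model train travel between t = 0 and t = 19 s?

165.5 cm

Distance (not displacement) is the total path length: add the absolute areas under v-t.
0–4 s: v = 0 at t = 2 s; triangle areas 8 + 8 = 16 cm
4–9 s: |½(-8 + -11)(5)| = 47.5 cm
9–15 s: |½(-11 + -9)(6)| = 60 cm
15–19 s: |½(-9 + -12)(4)| = 42 cm
Total distance = 165.5 cm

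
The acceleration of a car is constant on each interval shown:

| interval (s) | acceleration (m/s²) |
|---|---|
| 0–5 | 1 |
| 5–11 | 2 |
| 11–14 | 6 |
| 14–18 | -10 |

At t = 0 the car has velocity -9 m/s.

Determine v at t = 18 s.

Δv equals the area under the a-t graph; then v = v₀ + Δv.
0–5 s: 1 × 5 = 5 m/s
5–11 s: 2 × 6 = 12 m/s
11–14 s: 6 × 3 = 18 m/s
14–18 s: -10 × 4 = -40 m/s
Δv = -5 m/s, so v(18) = -9 + (-5) = -14 m/s.

-14 m/s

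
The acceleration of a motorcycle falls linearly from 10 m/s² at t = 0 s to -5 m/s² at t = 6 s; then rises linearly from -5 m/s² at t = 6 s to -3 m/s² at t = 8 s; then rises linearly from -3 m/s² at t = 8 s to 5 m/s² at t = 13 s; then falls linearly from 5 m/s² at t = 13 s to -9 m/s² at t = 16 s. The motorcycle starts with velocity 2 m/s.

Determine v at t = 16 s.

Δv equals the area under the a-t graph; then v = v₀ + Δv.
0–6 s: ½(10 + -5)(6) = 15 m/s
6–8 s: ½(-5 + -3)(2) = -8 m/s
8–13 s: ½(-3 + 5)(5) = 5 m/s
13–16 s: ½(5 + -9)(3) = -6 m/s
Δv = 6 m/s, so v(16) = 2 + (6) = 8 m/s.

8 m/s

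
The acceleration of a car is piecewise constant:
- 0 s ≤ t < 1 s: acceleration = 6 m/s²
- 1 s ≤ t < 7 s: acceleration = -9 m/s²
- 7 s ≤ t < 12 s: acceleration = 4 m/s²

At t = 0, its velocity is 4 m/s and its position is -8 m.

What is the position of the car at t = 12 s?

On each constant-a segment, Δv = aΔt and Δx = v₀Δt + ½aΔt²; chain segment to segment.
0–1 s: v starts 4 m/s; Δx = 4·1 + ½·6·1² = 7 m; v ends 10 m/s.
1–7 s: v starts 10 m/s; Δx = 10·6 + ½·-9·6² = -102 m; v ends -44 m/s.
7–12 s: v starts -44 m/s; Δx = -44·5 + ½·4·5² = -170 m; v ends -24 m/s.
x(12) = -8 + Σ Δx = -273 m.

-273 m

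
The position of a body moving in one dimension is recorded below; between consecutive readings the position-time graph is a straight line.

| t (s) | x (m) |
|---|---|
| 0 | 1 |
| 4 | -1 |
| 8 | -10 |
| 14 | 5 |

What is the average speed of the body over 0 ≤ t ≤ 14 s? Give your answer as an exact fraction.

Average speed = (total path length)/(elapsed time); on a piecewise-linear x-t graph the path length is Σ|Δx|.
0–4 s: |Δx| = |-1 − 1| = 2 m
4–8 s: |Δx| = |-10 − -1| = 9 m
8–14 s: |Δx| = |5 − -10| = 15 m
Total path = 26 m; average speed = 26/14 = 13/7 m/s.

13/7 m/s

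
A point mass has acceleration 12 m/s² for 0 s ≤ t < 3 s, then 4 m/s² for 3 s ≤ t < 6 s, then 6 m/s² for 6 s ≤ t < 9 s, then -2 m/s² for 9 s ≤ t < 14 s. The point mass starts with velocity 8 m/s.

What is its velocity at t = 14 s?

64 m/s

Δv equals the area under the a-t graph; then v = v₀ + Δv.
0–3 s: 12 × 3 = 36 m/s
3–6 s: 4 × 3 = 12 m/s
6–9 s: 6 × 3 = 18 m/s
9–14 s: -2 × 5 = -10 m/s
Δv = 56 m/s, so v(14) = 8 + (56) = 64 m/s.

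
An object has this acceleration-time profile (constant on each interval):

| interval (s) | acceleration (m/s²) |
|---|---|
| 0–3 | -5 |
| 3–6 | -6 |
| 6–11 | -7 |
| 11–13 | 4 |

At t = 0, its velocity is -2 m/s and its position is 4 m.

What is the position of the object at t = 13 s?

-497 m

On each constant-a segment, Δv = aΔt and Δx = v₀Δt + ½aΔt²; chain segment to segment.
0–3 s: v starts -2 m/s; Δx = -2·3 + ½·-5·3² = -28.5 m; v ends -17 m/s.
3–6 s: v starts -17 m/s; Δx = -17·3 + ½·-6·3² = -78 m; v ends -35 m/s.
6–11 s: v starts -35 m/s; Δx = -35·5 + ½·-7·5² = -262.5 m; v ends -70 m/s.
11–13 s: v starts -70 m/s; Δx = -70·2 + ½·4·2² = -132 m; v ends -62 m/s.
x(13) = 4 + Σ Δx = -497 m.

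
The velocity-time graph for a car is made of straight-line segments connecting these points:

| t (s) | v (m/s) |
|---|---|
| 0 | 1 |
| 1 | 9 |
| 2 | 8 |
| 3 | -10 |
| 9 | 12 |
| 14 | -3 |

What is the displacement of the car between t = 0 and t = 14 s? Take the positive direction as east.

Net displacement equals the area under the velocity-time graph (areas below the axis count negative).
0–1 s: ½(1 + 9)(1) = 5 m
1–2 s: ½(9 + 8)(1) = 8.5 m
2–3 s: ½(8 + -10)(1) = -1 m
3–9 s: ½(-10 + 12)(6) = 6 m
9–14 s: ½(12 + -3)(5) = 22.5 m
Net displacement = 41 m

41 m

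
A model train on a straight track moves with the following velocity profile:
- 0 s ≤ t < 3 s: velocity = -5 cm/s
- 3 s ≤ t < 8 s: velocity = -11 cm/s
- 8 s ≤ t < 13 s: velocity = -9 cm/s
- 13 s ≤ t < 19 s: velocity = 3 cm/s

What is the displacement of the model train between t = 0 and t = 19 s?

-97 cm

Net displacement equals the area under the velocity-time graph (areas below the axis count negative).
0–3 s: -5 × 3 = -15 cm
3–8 s: -11 × 5 = -55 cm
8–13 s: -9 × 5 = -45 cm
13–19 s: 3 × 6 = 18 cm
Net displacement = -97 cm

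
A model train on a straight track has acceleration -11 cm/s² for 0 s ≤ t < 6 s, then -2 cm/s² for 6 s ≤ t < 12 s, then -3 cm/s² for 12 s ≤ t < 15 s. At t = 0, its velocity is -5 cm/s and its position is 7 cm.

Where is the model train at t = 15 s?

-945.5 cm

On each constant-a segment, Δv = aΔt and Δx = v₀Δt + ½aΔt²; chain segment to segment.
0–6 s: v starts -5 cm/s; Δx = -5·6 + ½·-11·6² = -228 cm; v ends -71 cm/s.
6–12 s: v starts -71 cm/s; Δx = -71·6 + ½·-2·6² = -462 cm; v ends -83 cm/s.
12–15 s: v starts -83 cm/s; Δx = -83·3 + ½·-3·3² = -262.5 cm; v ends -92 cm/s.
x(15) = 7 + Σ Δx = -945.5 cm.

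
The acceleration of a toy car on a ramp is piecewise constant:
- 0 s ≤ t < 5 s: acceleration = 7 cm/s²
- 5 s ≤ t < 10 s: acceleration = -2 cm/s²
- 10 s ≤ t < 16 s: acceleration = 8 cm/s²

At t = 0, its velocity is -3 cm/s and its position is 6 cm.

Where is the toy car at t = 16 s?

489.5 cm

On each constant-a segment, Δv = aΔt and Δx = v₀Δt + ½aΔt²; chain segment to segment.
0–5 s: v starts -3 cm/s; Δx = -3·5 + ½·7·5² = 72.5 cm; v ends 32 cm/s.
5–10 s: v starts 32 cm/s; Δx = 32·5 + ½·-2·5² = 135 cm; v ends 22 cm/s.
10–16 s: v starts 22 cm/s; Δx = 22·6 + ½·8·6² = 276 cm; v ends 70 cm/s.
x(16) = 6 + Σ Δx = 489.5 cm.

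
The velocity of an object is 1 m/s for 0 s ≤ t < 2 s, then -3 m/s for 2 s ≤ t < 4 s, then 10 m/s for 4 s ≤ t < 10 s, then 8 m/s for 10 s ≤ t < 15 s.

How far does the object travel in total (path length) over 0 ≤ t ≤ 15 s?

Distance (not displacement) is the total path length: add the absolute areas under v-t.
0–2 s: |1| × 2 = 2 m
2–4 s: |-3| × 2 = 6 m
4–10 s: |10| × 6 = 60 m
10–15 s: |8| × 5 = 40 m
Total distance = 108 m

108 m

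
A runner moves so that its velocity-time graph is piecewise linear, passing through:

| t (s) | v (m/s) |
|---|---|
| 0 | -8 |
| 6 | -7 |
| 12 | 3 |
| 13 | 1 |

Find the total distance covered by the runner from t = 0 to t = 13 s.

Distance (not displacement) is the total path length: add the absolute areas under v-t.
0–6 s: |½(-8 + -7)(6)| = 45 m
6–12 s: v = 0 at t = 10.2 s; triangle areas 14.7 + 2.7 = 17.4 m
12–13 s: |½(3 + 1)(1)| = 2 m
Total distance = 64.4 m

64.4 m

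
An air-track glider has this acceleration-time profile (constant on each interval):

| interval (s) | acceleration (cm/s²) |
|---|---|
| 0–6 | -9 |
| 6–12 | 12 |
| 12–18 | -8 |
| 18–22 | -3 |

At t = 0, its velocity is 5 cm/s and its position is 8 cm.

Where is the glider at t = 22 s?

-332 cm

On each constant-a segment, Δv = aΔt and Δx = v₀Δt + ½aΔt²; chain segment to segment.
0–6 s: v starts 5 cm/s; Δx = 5·6 + ½·-9·6² = -132 cm; v ends -49 cm/s.
6–12 s: v starts -49 cm/s; Δx = -49·6 + ½·12·6² = -78 cm; v ends 23 cm/s.
12–18 s: v starts 23 cm/s; Δx = 23·6 + ½·-8·6² = -6 cm; v ends -25 cm/s.
18–22 s: v starts -25 cm/s; Δx = -25·4 + ½·-3·4² = -124 cm; v ends -37 cm/s.
x(22) = 8 + Σ Δx = -332 cm.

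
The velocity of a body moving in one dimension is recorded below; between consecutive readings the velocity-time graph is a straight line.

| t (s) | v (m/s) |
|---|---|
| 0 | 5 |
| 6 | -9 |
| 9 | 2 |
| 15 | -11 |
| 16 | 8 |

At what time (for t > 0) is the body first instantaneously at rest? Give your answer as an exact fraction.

t = 15/7 s

v changes sign on 0–6 s (from 5 to -9); the graph is linear there, so v = 0 at t = 0 + (-5)·(6 − 0)/(-9 − 5) = 15/7 s.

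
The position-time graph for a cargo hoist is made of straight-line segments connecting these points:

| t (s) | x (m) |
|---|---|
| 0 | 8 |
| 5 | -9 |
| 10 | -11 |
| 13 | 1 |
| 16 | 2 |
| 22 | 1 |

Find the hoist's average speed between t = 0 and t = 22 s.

1.5 m/s

Average speed = (total path length)/(elapsed time); on a piecewise-linear x-t graph the path length is Σ|Δx|.
0–5 s: |Δx| = |-9 − 8| = 17 m
5–10 s: |Δx| = |-11 − -9| = 2 m
10–13 s: |Δx| = |1 − -11| = 12 m
13–16 s: |Δx| = |2 − 1| = 1 m
16–22 s: |Δx| = |1 − 2| = 1 m
Total path = 33 m; average speed = 33/22 = 1.5 m/s.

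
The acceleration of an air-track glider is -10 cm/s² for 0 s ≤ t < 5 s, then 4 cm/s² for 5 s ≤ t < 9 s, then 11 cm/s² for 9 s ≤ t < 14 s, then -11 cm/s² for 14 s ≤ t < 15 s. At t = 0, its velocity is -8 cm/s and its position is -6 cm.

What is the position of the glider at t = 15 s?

-436 cm

On each constant-a segment, Δv = aΔt and Δx = v₀Δt + ½aΔt²; chain segment to segment.
0–5 s: v starts -8 cm/s; Δx = -8·5 + ½·-10·5² = -165 cm; v ends -58 cm/s.
5–9 s: v starts -58 cm/s; Δx = -58·4 + ½·4·4² = -200 cm; v ends -42 cm/s.
9–14 s: v starts -42 cm/s; Δx = -42·5 + ½·11·5² = -72.5 cm; v ends 13 cm/s.
14–15 s: v starts 13 cm/s; Δx = 13·1 + ½·-11·1² = 7.5 cm; v ends 2 cm/s.
x(15) = -6 + Σ Δx = -436 cm.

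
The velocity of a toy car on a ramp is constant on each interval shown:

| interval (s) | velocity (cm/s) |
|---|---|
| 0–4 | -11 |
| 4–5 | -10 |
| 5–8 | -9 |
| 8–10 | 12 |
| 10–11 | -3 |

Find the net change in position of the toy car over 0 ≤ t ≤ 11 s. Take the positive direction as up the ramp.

-60 cm

Displacement is the signed area under the v-t curve.
0–4 s: -11 × 4 = -44 cm
4–5 s: -10 × 1 = -10 cm
5–8 s: -9 × 3 = -27 cm
8–10 s: 12 × 2 = 24 cm
10–11 s: -3 × 1 = -3 cm
Net displacement = -60 cm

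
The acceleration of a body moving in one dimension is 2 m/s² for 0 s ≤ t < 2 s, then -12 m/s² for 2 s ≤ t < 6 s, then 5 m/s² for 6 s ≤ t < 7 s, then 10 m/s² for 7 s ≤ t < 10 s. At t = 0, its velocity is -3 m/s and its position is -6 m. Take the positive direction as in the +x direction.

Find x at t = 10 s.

On each constant-a segment, Δv = aΔt and Δx = v₀Δt + ½aΔt²; chain segment to segment.
0–2 s: v starts -3 m/s; Δx = -3·2 + ½·2·2² = -2 m; v ends 1 m/s.
2–6 s: v starts 1 m/s; Δx = 1·4 + ½·-12·4² = -92 m; v ends -47 m/s.
6–7 s: v starts -47 m/s; Δx = -47·1 + ½·5·1² = -44.5 m; v ends -42 m/s.
7–10 s: v starts -42 m/s; Δx = -42·3 + ½·10·3² = -81 m; v ends -12 m/s.
x(10) = -6 + Σ Δx = -225.5 m.

-225.5 m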